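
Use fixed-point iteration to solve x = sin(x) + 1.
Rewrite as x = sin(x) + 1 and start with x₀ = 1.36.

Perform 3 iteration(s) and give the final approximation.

Equation: x = sin(x) + 1
Fixed-point form: x = sin(x) + 1
x₀ = 1.36

x_1 = g(1.360000) = 1.977865
x_2 = g(1.977865) = 1.918285
x_3 = g(1.918285) = 1.940231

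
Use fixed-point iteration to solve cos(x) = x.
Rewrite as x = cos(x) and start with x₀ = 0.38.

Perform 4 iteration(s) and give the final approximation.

Equation: cos(x) = x
Fixed-point form: x = cos(x)
x₀ = 0.38

x_1 = g(0.380000) = 0.928665
x_2 = g(0.928665) = 0.598904
x_3 = g(0.598904) = 0.825954
x_4 = g(0.825954) = 0.677856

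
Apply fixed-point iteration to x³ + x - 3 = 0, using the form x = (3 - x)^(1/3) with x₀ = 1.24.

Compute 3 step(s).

Equation: x³ + x - 3 = 0
Fixed-point form: x = (3 - x)^(1/3)
x₀ = 1.24

x_1 = g(1.240000) = 1.207362
x_2 = g(1.207362) = 1.214780
x_3 = g(1.214780) = 1.213102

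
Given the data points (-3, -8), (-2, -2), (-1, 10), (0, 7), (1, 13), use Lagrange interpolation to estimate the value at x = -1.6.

Lagrange interpolation formula:
P(x) = Σ yᵢ × Lᵢ(x)
where Lᵢ(x) = Π_{j≠i} (x - xⱼ)/(xᵢ - xⱼ)

L_0(-1.6) = (-1.6 - (-2))/(-3 - (-2)) × (-1.6 - (-1))/(-3 - (-1)) × (-1.6 - 0)/(-3 - 0) × (-1.6 - 1)/(-3 - 1) = -0.041600
L_1(-1.6) = (-1.6 - (-3))/(-2 - (-3)) × (-1.6 - (-1))/(-2 - (-1)) × (-1.6 - 0)/(-2 - 0) × (-1.6 - 1)/(-2 - 1) = 0.582400
L_2(-1.6) = (-1.6 - (-3))/(-1 - (-3)) × (-1.6 - (-2))/(-1 - (-2)) × (-1.6 - 0)/(-1 - 0) × (-1.6 - 1)/(-1 - 1) = 0.582400
L_3(-1.6) = (-1.6 - (-3))/(0 - (-3)) × (-1.6 - (-2))/(0 - (-2)) × (-1.6 - (-1))/(0 - (-1)) × (-1.6 - 1)/(0 - 1) = -0.145600
L_4(-1.6) = (-1.6 - (-3))/(1 - (-3)) × (-1.6 - (-2))/(1 - (-2)) × (-1.6 - (-1))/(1 - (-1)) × (-1.6 - 0)/(1 - 0) = 0.022400

P(-1.6) = (-8)×L_0(-1.6) + (-2)×L_1(-1.6) + 10×L_2(-1.6) + 7×L_3(-1.6) + 13×L_4(-1.6)
P(-1.6) = 4.264000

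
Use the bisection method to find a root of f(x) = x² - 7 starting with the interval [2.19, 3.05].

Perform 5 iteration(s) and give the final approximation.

f(x) = x² - 7
Initial interval: [2.19, 3.05]

Iteration 1:
  c_1 = (2.190000 + 3.050000)/2 = 2.620000
  f(c_1) = f(2.620000) = -0.135600
  f(a) × f(c) ≥ 0, new interval: [2.620000, 3.050000]
Iteration 2:
  c_2 = (2.620000 + 3.050000)/2 = 2.835000
  f(c_2) = f(2.835000) = 1.037225
  f(a) × f(c) < 0, new interval: [2.620000, 2.835000]
Iteration 3:
  c_3 = (2.620000 + 2.835000)/2 = 2.727500
  f(c_3) = f(2.727500) = 0.439256
  f(a) × f(c) < 0, new interval: [2.620000, 2.727500]
Iteration 4:
  c_4 = (2.620000 + 2.727500)/2 = 2.673750
  f(c_4) = f(2.673750) = 0.148939
  f(a) × f(c) < 0, new interval: [2.620000, 2.673750]
Iteration 5:
  c_5 = (2.620000 + 2.673750)/2 = 2.646875
  f(c_5) = f(2.646875) = 0.005947
  f(a) × f(c) < 0, new interval: [2.620000, 2.646875]

After 5 iteration(s), the approximation is c_5 = 2.646875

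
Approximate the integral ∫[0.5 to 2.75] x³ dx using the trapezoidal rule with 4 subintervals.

f(x) = x³
a = 0.5, b = 2.75, n = 4
h = (b - a)/n = 0.562500

Trapezoidal rule: (h/2)[f(x₀) + 2f(x₁) + 2f(x₂) + ... + f(xₙ)]

x_0 = 0.5000, f(x_0) = 0.125000, coefficient = 1
x_1 = 1.0625, f(x_1) = 1.199463, coefficient = 2
x_2 = 1.6250, f(x_2) = 4.291016, coefficient = 2
x_3 = 2.1875, f(x_3) = 10.467529, coefficient = 2
x_4 = 2.7500, f(x_4) = 20.796875, coefficient = 1

I ≈ (0.562500/2) × 52.837891 = 14.860657
Exact value: 14.282227
Error: 0.578430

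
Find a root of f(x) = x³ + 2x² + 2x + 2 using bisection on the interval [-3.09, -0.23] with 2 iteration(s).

f(x) = x³ + 2x² + 2x + 2
Initial interval: [-3.09, -0.23]

Iteration 1:
  c_1 = (-3.090000 + (-0.230000))/2 = -1.660000
  f(c_1) = f(-1.660000) = -0.383096
  f(a) × f(c) ≥ 0, new interval: [-1.660000, -0.230000]
Iteration 2:
  c_2 = (-1.660000 + (-0.230000))/2 = -0.945000
  f(c_2) = f(-0.945000) = 1.052141
  f(a) × f(c) < 0, new interval: [-1.660000, -0.945000]

After 2 iteration(s), the approximation is c_2 = -0.945000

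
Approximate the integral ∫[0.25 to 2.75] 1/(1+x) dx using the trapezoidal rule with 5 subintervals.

f(x) = 1/(1+x)
a = 0.25, b = 2.75, n = 5
h = (b - a)/n = 0.500000

Trapezoidal rule: (h/2)[f(x₀) + 2f(x₁) + 2f(x₂) + ... + f(xₙ)]

x_0 = 0.2500, f(x_0) = 0.800000, coefficient = 1
x_1 = 0.7500, f(x_1) = 0.571429, coefficient = 2
x_2 = 1.2500, f(x_2) = 0.444444, coefficient = 2
x_3 = 1.7500, f(x_3) = 0.363636, coefficient = 2
x_4 = 2.2500, f(x_4) = 0.307692, coefficient = 2
x_5 = 2.7500, f(x_5) = 0.266667, coefficient = 1

I ≈ (0.500000/2) × 4.441070 = 1.110268
Exact value: 1.098612
Error: 0.011655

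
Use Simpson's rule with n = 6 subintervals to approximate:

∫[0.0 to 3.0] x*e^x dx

f(x) = x*e^x
a = 0.0, b = 3.0, n = 6
h = (b - a)/n = 0.500000

Simpson's rule: (h/3)[f(x₀) + 4f(x₁) + 2f(x₂) + ... + f(xₙ)]

x_0 = 0.0000, f(x_0) = 0.000000, coefficient = 1
x_1 = 0.5000, f(x_1) = 0.824361, coefficient = 4
x_2 = 1.0000, f(x_2) = 2.718282, coefficient = 2
x_3 = 1.5000, f(x_3) = 6.722534, coefficient = 4
x_4 = 2.0000, f(x_4) = 14.778112, coefficient = 2
x_5 = 2.5000, f(x_5) = 30.456235, coefficient = 4
x_6 = 3.0000, f(x_6) = 60.256611, coefficient = 1

I ≈ (0.500000/3) × 247.261915 = 41.210319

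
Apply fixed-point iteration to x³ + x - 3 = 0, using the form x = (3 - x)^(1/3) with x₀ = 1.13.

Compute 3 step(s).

Equation: x³ + x - 3 = 0
Fixed-point form: x = (3 - x)^(1/3)
x₀ = 1.13

x_1 = g(1.130000) = 1.232009
x_2 = g(1.232009) = 1.209187
x_3 = g(1.209187) = 1.214367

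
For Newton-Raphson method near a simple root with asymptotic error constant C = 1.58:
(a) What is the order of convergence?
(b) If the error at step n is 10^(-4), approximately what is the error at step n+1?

(a) Newton-Raphson has quadratic (order 2) convergence near simple roots.
    This means |e_{n+1}| ≈ C|e_n|².

(b) With |e_n| = 10^(-4) and C = 1.58:
    |e_{n+1}| ≈ 1.58 × (10^(-4))² = 1.58 × 10^(-8)

(a) 2 (quadratic); (b) |e_{n+1}| ≈ 1.580e-08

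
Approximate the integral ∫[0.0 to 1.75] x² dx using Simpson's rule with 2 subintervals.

f(x) = x²
a = 0.0, b = 1.75, n = 2
h = (b - a)/n = 0.875000

Simpson's rule: (h/3)[f(x₀) + 4f(x₁) + 2f(x₂) + ... + f(xₙ)]

x_0 = 0.0000, f(x_0) = 0.000000, coefficient = 1
x_1 = 0.8750, f(x_1) = 0.765625, coefficient = 4
x_2 = 1.7500, f(x_2) = 3.062500, coefficient = 1

I ≈ (0.875000/3) × 6.125000 = 1.786458
Exact value: 1.786458
Error: 0.000000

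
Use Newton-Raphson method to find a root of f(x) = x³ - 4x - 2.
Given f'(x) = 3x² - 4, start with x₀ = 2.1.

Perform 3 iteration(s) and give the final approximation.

f(x) = x³ - 4x - 2
f'(x) = 3x² - 4
x₀ = 2.1

Newton-Raphson formula: x_{n+1} = x_n - f(x_n)/f'(x_n)

Iteration 1:
  f(2.100000) = -1.139000
  f'(2.100000) = 9.230000
  x_1 = 2.100000 - (-1.139000)/9.230000 = 2.223402
Iteration 2:
  f(2.223402) = 0.097816
  f'(2.223402) = 10.830549
  x_2 = 2.223402 - 0.097816/10.830549 = 2.214370
Iteration 3:
  f(2.214370) = 0.000543
  f'(2.214370) = 10.710310
  x_3 = 2.214370 - 0.000543/10.710310 = 2.214320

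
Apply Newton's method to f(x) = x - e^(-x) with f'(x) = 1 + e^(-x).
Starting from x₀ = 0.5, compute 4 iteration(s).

f(x) = x - e^(-x)
f'(x) = 1 + e^(-x)
x₀ = 0.5

Newton-Raphson formula: x_{n+1} = x_n - f(x_n)/f'(x_n)

Iteration 1:
  f(0.500000) = -0.106531
  f'(0.500000) = 1.606531
  x_1 = 0.500000 - (-0.106531)/1.606531 = 0.566311
Iteration 2:
  f(0.566311) = -0.001305
  f'(0.566311) = 1.567616
  x_2 = 0.566311 - (-0.001305)/1.567616 = 0.567143
Iteration 3:
  f(0.567143) = 0.000000
  f'(0.567143) = 1.567143
  x_3 = 0.567143 - 0.000000/1.567143 = 0.567143
Iteration 4:
  f(0.567143) = 0.000000
  f'(0.567143) = 1.567143
  x_4 = 0.567143 - 0.000000/1.567143 = 0.567143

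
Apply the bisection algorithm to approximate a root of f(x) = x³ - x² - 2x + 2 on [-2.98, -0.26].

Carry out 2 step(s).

f(x) = x³ - x² - 2x + 2
Initial interval: [-2.98, -0.26]

Iteration 1:
  c_1 = (-2.980000 + (-0.260000))/2 = -1.620000
  f(c_1) = f(-1.620000) = -1.635928
  f(a) × f(c) ≥ 0, new interval: [-1.620000, -0.260000]
Iteration 2:
  c_2 = (-1.620000 + (-0.260000))/2 = -0.940000
  f(c_2) = f(-0.940000) = 2.165816
  f(a) × f(c) < 0, new interval: [-1.620000, -0.940000]

After 2 iteration(s), the approximation is c_2 = -0.940000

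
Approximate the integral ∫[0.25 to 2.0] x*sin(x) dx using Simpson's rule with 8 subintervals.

f(x) = x*sin(x)
a = 0.25, b = 2.0, n = 8
h = (b - a)/n = 0.218750

Simpson's rule: (h/3)[f(x₀) + 4f(x₁) + 2f(x₂) + ... + f(xₙ)]

x_0 = 0.2500, f(x_0) = 0.061851, coefficient = 1
x_1 = 0.4688, f(x_1) = 0.211768, coefficient = 4
x_2 = 0.6875, f(x_2) = 0.436292, coefficient = 2
x_3 = 0.9062, f(x_3) = 0.713397, coefficient = 4
x_4 = 1.1250, f(x_4) = 1.015051, coefficient = 2
x_5 = 1.3438, f(x_5) = 1.309263, coefficient = 4
x_6 = 1.5625, f(x_6) = 1.562446, coefficient = 2
x_7 = 1.7812, f(x_7) = 1.741949, coefficient = 4
x_8 = 2.0000, f(x_8) = 1.818595, coefficient = 1

I ≈ (0.218750/3) × 23.813534 = 1.736403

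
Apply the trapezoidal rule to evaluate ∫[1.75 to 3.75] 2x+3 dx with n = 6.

f(x) = 2x+3
a = 1.75, b = 3.75, n = 6
h = (b - a)/n = 0.333333

Trapezoidal rule: (h/2)[f(x₀) + 2f(x₁) + 2f(x₂) + ... + f(xₙ)]

x_0 = 1.7500, f(x_0) = 6.500000, coefficient = 1
x_1 = 2.0833, f(x_1) = 7.166667, coefficient = 2
x_2 = 2.4167, f(x_2) = 7.833333, coefficient = 2
x_3 = 2.7500, f(x_3) = 8.500000, coefficient = 2
x_4 = 3.0833, f(x_4) = 9.166667, coefficient = 2
x_5 = 3.4167, f(x_5) = 9.833333, coefficient = 2
x_6 = 3.7500, f(x_6) = 10.500000, coefficient = 1

I ≈ (0.333333/2) × 102.000000 = 17.000000
Exact value: 17.000000
Error: 0.000000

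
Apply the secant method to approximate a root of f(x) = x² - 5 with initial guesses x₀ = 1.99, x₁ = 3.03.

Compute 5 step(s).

f(x) = x² - 5
x₀ = 1.99, x₁ = 3.03

Secant formula: x_{n+1} = x_n - f(x_n)(x_n - x_{n-1})/(f(x_n) - f(x_{n-1}))

Iteration 1:
  f(1.990000) = -1.039900
  f(3.030000) = 4.180900
  x_2 = 3.030000 - 4.180900×(3.030000 - 1.990000)/(4.180900 - (-1.039900))
       = 2.197151
Iteration 2:
  f(3.030000) = 4.180900
  f(2.197151) = -0.172526
  x_3 = 2.197151 - (-0.172526)×(2.197151 - 3.030000)/(-0.172526 - 4.180900)
       = 2.230157
Iteration 3:
  f(2.197151) = -0.172526
  f(2.230157) = -0.026399
  x_4 = 2.230157 - (-0.026399)×(2.230157 - 2.197151)/(-0.026399 - (-0.172526))
       = 2.236120
Iteration 4:
  f(2.230157) = -0.026399
  f(2.236120) = 0.000232
  x_5 = 2.236120 - 0.000232×(2.236120 - 2.230157)/(0.000232 - (-0.026399))
       = 2.236068
Iteration 5:
  f(2.236120) = 0.000232
  f(2.236068) = 0.000000
  x_6 = 2.236068 - 0.000000×(2.236068 - 2.236120)/(0.000000 - 0.000232)
       = 2.236068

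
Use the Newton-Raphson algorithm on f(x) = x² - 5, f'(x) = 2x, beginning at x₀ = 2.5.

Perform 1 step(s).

f(x) = x² - 5
f'(x) = 2x
x₀ = 2.5

Newton-Raphson formula: x_{n+1} = x_n - f(x_n)/f'(x_n)

Iteration 1:
  f(2.500000) = 1.250000
  f'(2.500000) = 5.000000
  x_1 = 2.500000 - 1.250000/5.000000 = 2.250000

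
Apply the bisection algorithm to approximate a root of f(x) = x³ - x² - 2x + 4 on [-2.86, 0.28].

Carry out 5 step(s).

f(x) = x³ - x² - 2x + 4
Initial interval: [-2.86, 0.28]

Iteration 1:
  c_1 = (-2.860000 + 0.280000)/2 = -1.290000
  f(c_1) = f(-1.290000) = 2.769211
  f(a) × f(c) < 0, new interval: [-2.860000, -1.290000]
Iteration 2:
  c_2 = (-2.860000 + (-1.290000))/2 = -2.075000
  f(c_2) = f(-2.075000) = -5.089797
  f(a) × f(c) ≥ 0, new interval: [-2.075000, -1.290000]
Iteration 3:
  c_3 = (-2.075000 + (-1.290000))/2 = -1.682500
  f(c_3) = f(-1.682500) = -0.228638
  f(a) × f(c) ≥ 0, new interval: [-1.682500, -1.290000]
Iteration 4:
  c_4 = (-1.682500 + (-1.290000))/2 = -1.486250
  f(c_4) = f(-1.486250) = 1.480525
  f(a) × f(c) < 0, new interval: [-1.682500, -1.486250]
Iteration 5:
  c_5 = (-1.682500 + (-1.486250))/2 = -1.584375
  f(c_5) = f(-1.584375) = 0.681338
  f(a) × f(c) < 0, new interval: [-1.682500, -1.584375]

After 5 iteration(s), the approximation is c_5 = -1.584375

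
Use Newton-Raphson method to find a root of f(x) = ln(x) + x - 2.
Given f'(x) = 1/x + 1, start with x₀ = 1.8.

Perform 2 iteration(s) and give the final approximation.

f(x) = ln(x) + x - 2
f'(x) = 1/x + 1
x₀ = 1.8

Newton-Raphson formula: x_{n+1} = x_n - f(x_n)/f'(x_n)

Iteration 1:
  f(1.800000) = 0.387787
  f'(1.800000) = 1.555556
  x_1 = 1.800000 - 0.387787/1.555556 = 1.550709
Iteration 2:
  f(1.550709) = -0.010579
  f'(1.550709) = 1.644866
  x_2 = 1.550709 - (-0.010579)/1.644866 = 1.557140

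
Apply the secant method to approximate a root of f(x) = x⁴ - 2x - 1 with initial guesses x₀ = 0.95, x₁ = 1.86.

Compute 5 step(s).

f(x) = x⁴ - 2x - 1
x₀ = 0.95, x₁ = 1.86

Secant formula: x_{n+1} = x_n - f(x_n)(x_n - x_{n-1})/(f(x_n) - f(x_{n-1}))

Iteration 1:
  f(0.950000) = -2.085494
  f(1.860000) = 7.248832
  x_2 = 1.860000 - 7.248832×(1.860000 - 0.950000)/(7.248832 - (-2.085494))
       = 1.153314
Iteration 2:
  f(1.860000) = 7.248832
  f(1.153314) = -1.537374
  x_3 = 1.153314 - (-1.537374)×(1.153314 - 1.860000)/(-1.537374 - 7.248832)
       = 1.276967
Iteration 3:
  f(1.153314) = -1.537374
  f(1.276967) = -0.894932
  x_4 = 1.276967 - (-0.894932)×(1.276967 - 1.153314)/(-0.894932 - (-1.537374))
       = 1.449218
Iteration 4:
  f(1.276967) = -0.894932
  f(1.449218) = 0.512538
  x_5 = 1.449218 - 0.512538×(1.449218 - 1.276967)/(0.512538 - (-0.894932))
       = 1.386492
Iteration 5:
  f(1.449218) = 0.512538
  f(1.386492) = -0.077519
  x_6 = 1.386492 - (-0.077519)×(1.386492 - 1.449218)/(-0.077519 - 0.512538)
       = 1.394732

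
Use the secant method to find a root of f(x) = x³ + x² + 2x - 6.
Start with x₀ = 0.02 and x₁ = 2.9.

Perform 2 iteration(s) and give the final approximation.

f(x) = x³ + x² + 2x - 6
x₀ = 0.02, x₁ = 2.9

Secant formula: x_{n+1} = x_n - f(x_n)(x_n - x_{n-1})/(f(x_n) - f(x_{n-1}))

Iteration 1:
  f(0.020000) = -5.959592
  f(2.900000) = 32.599000
  x_2 = 2.900000 - 32.599000×(2.900000 - 0.020000)/(32.599000 - (-5.959592))
       = 0.465131
Iteration 2:
  f(2.900000) = 32.599000
  f(0.465131) = -4.752761
  x_3 = 0.465131 - (-4.752761)×(0.465131 - 2.900000)/(-4.752761 - 32.599000)
       = 0.774952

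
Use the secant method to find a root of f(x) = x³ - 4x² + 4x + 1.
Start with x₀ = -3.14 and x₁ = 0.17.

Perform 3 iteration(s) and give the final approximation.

f(x) = x³ - 4x² + 4x + 1
x₀ = -3.14, x₁ = 0.17

Secant formula: x_{n+1} = x_n - f(x_n)(x_n - x_{n-1})/(f(x_n) - f(x_{n-1}))

Iteration 1:
  f(-3.140000) = -81.957544
  f(0.170000) = 1.569313
  x_2 = 0.170000 - 1.569313×(0.170000 - (-3.140000))/(1.569313 - (-81.957544))
       = 0.107811
Iteration 2:
  f(0.170000) = 1.569313
  f(0.107811) = 1.386005
  x_3 = 0.107811 - 1.386005×(0.107811 - 0.170000)/(1.386005 - 1.569313)
       = -0.362403
Iteration 3:
  f(0.107811) = 1.386005
  f(-0.362403) = -1.022549
  x_4 = -0.362403 - (-1.022549)×(-0.362403 - 0.107811)/(-1.022549 - 1.386005)
       = -0.162774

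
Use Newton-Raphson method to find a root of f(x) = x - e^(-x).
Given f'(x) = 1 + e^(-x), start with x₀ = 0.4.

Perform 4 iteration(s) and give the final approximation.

f(x) = x - e^(-x)
f'(x) = 1 + e^(-x)
x₀ = 0.4

Newton-Raphson formula: x_{n+1} = x_n - f(x_n)/f'(x_n)

Iteration 1:
  f(0.400000) = -0.270320
  f'(0.400000) = 1.670320
  x_1 = 0.400000 - (-0.270320)/1.670320 = 0.561837
Iteration 2:
  f(0.561837) = -0.008323
  f'(0.561837) = 1.570161
  x_2 = 0.561837 - (-0.008323)/1.570161 = 0.567138
Iteration 3:
  f(0.567138) = -0.000008
  f'(0.567138) = 1.567146
  x_3 = 0.567138 - (-0.000008)/1.567146 = 0.567143
Iteration 4:
  f(0.567143) = 0.000000
  f'(0.567143) = 1.567143
  x_4 = 0.567143 - 0.000000/1.567143 = 0.567143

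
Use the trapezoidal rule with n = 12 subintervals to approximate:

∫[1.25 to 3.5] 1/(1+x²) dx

f(x) = 1/(1+x²)
a = 1.25, b = 3.5, n = 12
h = (b - a)/n = 0.187500

Trapezoidal rule: (h/2)[f(x₀) + 2f(x₁) + 2f(x₂) + ... + f(xₙ)]

x_0 = 1.2500, f(x_0) = 0.390244, coefficient = 1
x_1 = 1.4375, f(x_1) = 0.326115, coefficient = 2
x_2 = 1.6250, f(x_2) = 0.274678, coefficient = 2
x_3 = 1.8125, f(x_3) = 0.233364, coefficient = 2
x_4 = 2.0000, f(x_4) = 0.200000, coefficient = 2
x_5 = 2.1875, f(x_5) = 0.172856, coefficient = 2
x_6 = 2.3750, f(x_6) = 0.150588, coefficient = 2
x_7 = 2.5625, f(x_7) = 0.132163, coefficient = 2
x_8 = 2.7500, f(x_8) = 0.116788, coefficient = 2
x_9 = 2.9375, f(x_9) = 0.103854, coefficient = 2
x_10 = 3.1250, f(x_10) = 0.092888, coefficient = 2
x_11 = 3.3125, f(x_11) = 0.083524, coefficient = 2
x_12 = 3.5000, f(x_12) = 0.075472, coefficient = 1

I ≈ (0.187500/2) × 4.239352 = 0.397439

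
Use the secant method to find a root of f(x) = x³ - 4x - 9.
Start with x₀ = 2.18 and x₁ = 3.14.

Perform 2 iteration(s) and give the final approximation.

f(x) = x³ - 4x - 9
x₀ = 2.18, x₁ = 3.14

Secant formula: x_{n+1} = x_n - f(x_n)(x_n - x_{n-1})/(f(x_n) - f(x_{n-1}))

Iteration 1:
  f(2.180000) = -7.359768
  f(3.140000) = 9.399144
  x_2 = 3.140000 - 9.399144×(3.140000 - 2.180000)/(9.399144 - (-7.359768))
       = 2.601589
Iteration 2:
  f(3.140000) = 9.399144
  f(2.601589) = -1.798107
  x_3 = 2.601589 - (-1.798107)×(2.601589 - 3.140000)/(-1.798107 - 9.399144)
       = 2.688050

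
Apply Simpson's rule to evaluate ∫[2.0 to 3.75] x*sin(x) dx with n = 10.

f(x) = x*sin(x)
a = 2.0, b = 3.75, n = 10
h = (b - a)/n = 0.175000

Simpson's rule: (h/3)[f(x₀) + 4f(x₁) + 2f(x₂) + ... + f(xₙ)]

x_0 = 2.0000, f(x_0) = 1.818595, coefficient = 1
x_1 = 2.1750, f(x_1) = 1.789927, coefficient = 4
x_2 = 2.3500, f(x_2) = 1.671962, coefficient = 2
x_3 = 2.5250, f(x_3) = 1.460103, coefficient = 4
x_4 = 2.7000, f(x_4) = 1.153926, coefficient = 2
x_5 = 2.8750, f(x_5) = 0.757407, coefficient = 4
x_6 = 3.0500, f(x_6) = 0.278967, coefficient = 2
x_7 = 3.2250, f(x_7) = -0.268677, coefficient = 4
x_8 = 3.4000, f(x_8) = -0.868840, coefficient = 2
x_9 = 3.5750, f(x_9) = -1.501377, coefficient = 4
x_10 = 3.7500, f(x_10) = -2.143355, coefficient = 1

I ≈ (0.175000/3) × 13.096803 = 0.763980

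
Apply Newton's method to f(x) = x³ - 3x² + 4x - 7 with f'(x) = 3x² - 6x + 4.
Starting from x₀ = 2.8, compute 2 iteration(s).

f(x) = x³ - 3x² + 4x - 7
f'(x) = 3x² - 6x + 4
x₀ = 2.8

Newton-Raphson formula: x_{n+1} = x_n - f(x_n)/f'(x_n)

Iteration 1:
  f(2.800000) = 2.632000
  f'(2.800000) = 10.720000
  x_1 = 2.800000 - 2.632000/10.720000 = 2.554478
Iteration 2:
  f(2.554478) = 0.310718
  f'(2.554478) = 8.249202
  x_2 = 2.554478 - 0.310718/8.249202 = 2.516811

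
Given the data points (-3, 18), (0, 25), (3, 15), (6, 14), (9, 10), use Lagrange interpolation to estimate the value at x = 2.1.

Lagrange interpolation formula:
P(x) = Σ yᵢ × Lᵢ(x)
where Lᵢ(x) = Π_{j≠i} (x - xⱼ)/(xᵢ - xⱼ)

L_0(2.1) = (2.1 - 0)/(-3 - 0) × (2.1 - 3)/(-3 - 3) × (2.1 - 6)/(-3 - 6) × (2.1 - 9)/(-3 - 9) = -0.026163
L_1(2.1) = (2.1 - (-3))/(0 - (-3)) × (2.1 - 3)/(0 - 3) × (2.1 - 6)/(0 - 6) × (2.1 - 9)/(0 - 9) = 0.254150
L_2(2.1) = (2.1 - (-3))/(3 - (-3)) × (2.1 - 0)/(3 - 0) × (2.1 - 6)/(3 - 6) × (2.1 - 9)/(3 - 9) = 0.889525
L_3(2.1) = (2.1 - (-3))/(6 - (-3)) × (2.1 - 0)/(6 - 0) × (2.1 - 3)/(6 - 3) × (2.1 - 9)/(6 - 9) = -0.136850
L_4(2.1) = (2.1 - (-3))/(9 - (-3)) × (2.1 - 0)/(9 - 0) × (2.1 - 3)/(9 - 3) × (2.1 - 6)/(9 - 6) = 0.019338

P(2.1) = 18×L_0(2.1) + 25×L_1(2.1) + 15×L_2(2.1) + 14×L_3(2.1) + 10×L_4(2.1)
P(2.1) = 17.503175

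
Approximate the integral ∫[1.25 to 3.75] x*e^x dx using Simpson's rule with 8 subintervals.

f(x) = x*e^x
a = 1.25, b = 3.75, n = 8
h = (b - a)/n = 0.312500

Simpson's rule: (h/3)[f(x₀) + 4f(x₁) + 2f(x₂) + ... + f(xₙ)]

x_0 = 1.2500, f(x_0) = 4.362929, coefficient = 1
x_1 = 1.5625, f(x_1) = 7.454271, coefficient = 4
x_2 = 1.8750, f(x_2) = 12.226536, coefficient = 2
x_3 = 2.1875, f(x_3) = 19.496975, coefficient = 4
x_4 = 2.5000, f(x_4) = 30.456235, coefficient = 2
x_5 = 2.8125, f(x_5) = 46.832330, coefficient = 4
x_6 = 3.1250, f(x_6) = 71.124672, coefficient = 2
x_7 = 3.4375, f(x_7) = 106.937491, coefficient = 4
x_8 = 3.7500, f(x_8) = 159.454058, coefficient = 1

I ≈ (0.312500/3) × 1114.316136 = 116.074597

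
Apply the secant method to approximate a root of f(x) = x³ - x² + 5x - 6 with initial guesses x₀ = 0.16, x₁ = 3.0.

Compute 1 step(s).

f(x) = x³ - x² + 5x - 6
x₀ = 0.16, x₁ = 3.0

Secant formula: x_{n+1} = x_n - f(x_n)(x_n - x_{n-1})/(f(x_n) - f(x_{n-1}))

Iteration 1:
  f(0.160000) = -5.221504
  f(3.000000) = 27.000000
  x_2 = 3.000000 - 27.000000×(3.000000 - 0.160000)/(27.000000 - (-5.221504))
       = 0.620223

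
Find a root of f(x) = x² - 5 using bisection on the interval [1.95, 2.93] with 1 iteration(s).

f(x) = x² - 5
Initial interval: [1.95, 2.93]

Iteration 1:
  c_1 = (1.950000 + 2.930000)/2 = 2.440000
  f(c_1) = f(2.440000) = 0.953600
  f(a) × f(c) < 0, new interval: [1.950000, 2.440000]

After 1 iteration(s), the approximation is c_1 = 2.440000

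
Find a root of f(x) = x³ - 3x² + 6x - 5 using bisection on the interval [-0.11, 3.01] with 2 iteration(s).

f(x) = x³ - 3x² + 6x - 5
Initial interval: [-0.11, 3.01]

Iteration 1:
  c_1 = (-0.110000 + 3.010000)/2 = 1.450000
  f(c_1) = f(1.450000) = 0.441125
  f(a) × f(c) < 0, new interval: [-0.110000, 1.450000]
Iteration 2:
  c_2 = (-0.110000 + 1.450000)/2 = 0.670000
  f(c_2) = f(0.670000) = -2.025937
  f(a) × f(c) ≥ 0, new interval: [0.670000, 1.450000]

After 2 iteration(s), the approximation is c_2 = 0.670000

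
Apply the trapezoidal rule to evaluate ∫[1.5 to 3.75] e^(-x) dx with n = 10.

f(x) = e^(-x)
a = 1.5, b = 3.75, n = 10
h = (b - a)/n = 0.225000

Trapezoidal rule: (h/2)[f(x₀) + 2f(x₁) + 2f(x₂) + ... + f(xₙ)]

x_0 = 1.5000, f(x_0) = 0.223130, coefficient = 1
x_1 = 1.7250, f(x_1) = 0.178173, coefficient = 2
x_2 = 1.9500, f(x_2) = 0.142274, coefficient = 2
x_3 = 2.1750, f(x_3) = 0.113608, coefficient = 2
x_4 = 2.4000, f(x_4) = 0.090718, coefficient = 2
x_5 = 2.6250, f(x_5) = 0.072440, coefficient = 2
x_6 = 2.8500, f(x_6) = 0.057844, coefficient = 2
x_7 = 3.0750, f(x_7) = 0.046190, coefficient = 2
x_8 = 3.3000, f(x_8) = 0.036883, coefficient = 2
x_9 = 3.5250, f(x_9) = 0.029452, coefficient = 2
x_10 = 3.7500, f(x_10) = 0.023518, coefficient = 1

I ≈ (0.225000/2) × 1.781812 = 0.200454
Exact value: 0.199612
Error: 0.000841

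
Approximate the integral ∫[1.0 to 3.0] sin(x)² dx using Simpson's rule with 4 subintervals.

f(x) = sin(x)²
a = 1.0, b = 3.0, n = 4
h = (b - a)/n = 0.500000

Simpson's rule: (h/3)[f(x₀) + 4f(x₁) + 2f(x₂) + ... + f(xₙ)]

x_0 = 1.0000, f(x_0) = 0.708073, coefficient = 1
x_1 = 1.5000, f(x_1) = 0.994996, coefficient = 4
x_2 = 2.0000, f(x_2) = 0.826822, coefficient = 2
x_3 = 2.5000, f(x_3) = 0.358169, coefficient = 4
x_4 = 3.0000, f(x_4) = 0.019915, coefficient = 1

I ≈ (0.500000/3) × 7.794293 = 1.299049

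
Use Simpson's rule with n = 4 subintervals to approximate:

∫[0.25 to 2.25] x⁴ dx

f(x) = x⁴
a = 0.25, b = 2.25, n = 4
h = (b - a)/n = 0.500000

Simpson's rule: (h/3)[f(x₀) + 4f(x₁) + 2f(x₂) + ... + f(xₙ)]

x_0 = 0.2500, f(x_0) = 0.003906, coefficient = 1
x_1 = 0.7500, f(x_1) = 0.316406, coefficient = 4
x_2 = 1.2500, f(x_2) = 2.441406, coefficient = 2
x_3 = 1.7500, f(x_3) = 9.378906, coefficient = 4
x_4 = 2.2500, f(x_4) = 25.628906, coefficient = 1

I ≈ (0.500000/3) × 69.296875 = 11.549479
Exact value: 11.532812
Error: 0.016667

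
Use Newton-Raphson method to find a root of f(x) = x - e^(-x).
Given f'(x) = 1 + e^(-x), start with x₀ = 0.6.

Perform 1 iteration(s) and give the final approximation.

f(x) = x - e^(-x)
f'(x) = 1 + e^(-x)
x₀ = 0.6

Newton-Raphson formula: x_{n+1} = x_n - f(x_n)/f'(x_n)

Iteration 1:
  f(0.600000) = 0.051188
  f'(0.600000) = 1.548812
  x_1 = 0.600000 - 0.051188/1.548812 = 0.566950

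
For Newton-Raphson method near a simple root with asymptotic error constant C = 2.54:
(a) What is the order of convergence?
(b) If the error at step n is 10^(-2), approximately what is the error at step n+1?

(a) Newton-Raphson has quadratic (order 2) convergence near simple roots.
    This means |e_{n+1}| ≈ C|e_n|².

(b) With |e_n| = 10^(-2) and C = 2.54:
    |e_{n+1}| ≈ 2.54 × (10^(-2))² = 2.54 × 10^(-4)

(a) 2 (quadratic); (b) |e_{n+1}| ≈ 2.540e-04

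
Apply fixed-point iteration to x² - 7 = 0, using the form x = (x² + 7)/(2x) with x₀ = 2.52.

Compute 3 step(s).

Equation: x² - 7 = 0
Fixed-point form: x = (x² + 7)/(2x)
x₀ = 2.52

x_1 = g(2.520000) = 2.648889
x_2 = g(2.648889) = 2.645753
x_3 = g(2.645753) = 2.645751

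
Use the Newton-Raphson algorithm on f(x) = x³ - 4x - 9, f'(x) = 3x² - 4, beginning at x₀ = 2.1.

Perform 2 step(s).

f(x) = x³ - 4x - 9
f'(x) = 3x² - 4
x₀ = 2.1

Newton-Raphson formula: x_{n+1} = x_n - f(x_n)/f'(x_n)

Iteration 1:
  f(2.100000) = -8.139000
  f'(2.100000) = 9.230000
  x_1 = 2.100000 - (-8.139000)/9.230000 = 2.981798
Iteration 2:
  f(2.981798) = 5.584341
  f'(2.981798) = 22.673367
  x_2 = 2.981798 - 5.584341/22.673367 = 2.735503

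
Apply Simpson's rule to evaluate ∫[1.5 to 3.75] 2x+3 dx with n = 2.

f(x) = 2x+3
a = 1.5, b = 3.75, n = 2
h = (b - a)/n = 1.125000

Simpson's rule: (h/3)[f(x₀) + 4f(x₁) + 2f(x₂) + ... + f(xₙ)]

x_0 = 1.5000, f(x_0) = 6.000000, coefficient = 1
x_1 = 2.6250, f(x_1) = 8.250000, coefficient = 4
x_2 = 3.7500, f(x_2) = 10.500000, coefficient = 1

I ≈ (1.125000/3) × 49.500000 = 18.562500
Exact value: 18.562500
Error: 0.000000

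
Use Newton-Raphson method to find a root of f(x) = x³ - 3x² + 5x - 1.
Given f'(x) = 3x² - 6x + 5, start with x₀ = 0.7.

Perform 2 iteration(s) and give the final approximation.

f(x) = x³ - 3x² + 5x - 1
f'(x) = 3x² - 6x + 5
x₀ = 0.7

Newton-Raphson formula: x_{n+1} = x_n - f(x_n)/f'(x_n)

Iteration 1:
  f(0.700000) = 1.373000
  f'(0.700000) = 2.270000
  x_1 = 0.700000 - 1.373000/2.270000 = 0.095154
Iteration 2:
  f(0.095154) = -0.550530
  f'(0.095154) = 4.456238
  x_2 = 0.095154 - (-0.550530)/4.456238 = 0.218696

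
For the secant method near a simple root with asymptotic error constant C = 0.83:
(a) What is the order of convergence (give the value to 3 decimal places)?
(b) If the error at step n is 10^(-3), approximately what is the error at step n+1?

(a) Secant method has superlinear convergence with order φ = (1+√5)/2 ≈ 1.618.
    This means |e_{n+1}| ≈ C|e_n|^1.618.

(b) With |e_n| = 10^(-3) and C = 0.83:
    |e_{n+1}| ≈ 0.83 × (10^(-3))^1.618 = 0.83 × 10^(-4.85)

(a) ≈ 1.618 (golden ratio); (b) |e_{n+1}| ≈ 1.161e-05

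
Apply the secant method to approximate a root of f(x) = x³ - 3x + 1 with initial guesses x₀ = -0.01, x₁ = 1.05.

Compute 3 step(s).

f(x) = x³ - 3x + 1
x₀ = -0.01, x₁ = 1.05

Secant formula: x_{n+1} = x_n - f(x_n)(x_n - x_{n-1})/(f(x_n) - f(x_{n-1}))

Iteration 1:
  f(-0.010000) = 1.029999
  f(1.050000) = -0.992375
  x_2 = 1.050000 - (-0.992375)×(1.050000 - (-0.010000))/(-0.992375 - 1.029999)
       = 0.529860
Iteration 2:
  f(1.050000) = -0.992375
  f(0.529860) = -0.440821
  x_3 = 0.529860 - (-0.440821)×(0.529860 - 1.050000)/(-0.440821 - (-0.992375))
       = 0.114146
Iteration 3:
  f(0.529860) = -0.440821
  f(0.114146) = 0.659049
  x_4 = 0.114146 - 0.659049×(0.114146 - 0.529860)/(0.659049 - (-0.440821))
       = 0.363244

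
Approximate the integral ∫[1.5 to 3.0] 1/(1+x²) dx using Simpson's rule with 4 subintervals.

f(x) = 1/(1+x²)
a = 1.5, b = 3.0, n = 4
h = (b - a)/n = 0.375000

Simpson's rule: (h/3)[f(x₀) + 4f(x₁) + 2f(x₂) + ... + f(xₙ)]

x_0 = 1.5000, f(x_0) = 0.307692, coefficient = 1
x_1 = 1.8750, f(x_1) = 0.221453, coefficient = 4
x_2 = 2.2500, f(x_2) = 0.164948, coefficient = 2
x_3 = 2.6250, f(x_3) = 0.126733, coefficient = 4
x_4 = 3.0000, f(x_4) = 0.100000, coefficient = 1

I ≈ (0.375000/3) × 2.130333 = 0.266292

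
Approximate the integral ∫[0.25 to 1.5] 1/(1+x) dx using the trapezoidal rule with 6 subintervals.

f(x) = 1/(1+x)
a = 0.25, b = 1.5, n = 6
h = (b - a)/n = 0.208333

Trapezoidal rule: (h/2)[f(x₀) + 2f(x₁) + 2f(x₂) + ... + f(xₙ)]

x_0 = 0.2500, f(x_0) = 0.800000, coefficient = 1
x_1 = 0.4583, f(x_1) = 0.685714, coefficient = 2
x_2 = 0.6667, f(x_2) = 0.600000, coefficient = 2
x_3 = 0.8750, f(x_3) = 0.533333, coefficient = 2
x_4 = 1.0833, f(x_4) = 0.480000, coefficient = 2
x_5 = 1.2917, f(x_5) = 0.436364, coefficient = 2
x_6 = 1.5000, f(x_6) = 0.400000, coefficient = 1

I ≈ (0.208333/2) × 6.670823 = 0.694877
Exact value: 0.693147
Error: 0.001730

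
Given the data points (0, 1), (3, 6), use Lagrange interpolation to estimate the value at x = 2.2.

Lagrange interpolation formula:
P(x) = Σ yᵢ × Lᵢ(x)
where Lᵢ(x) = Π_{j≠i} (x - xⱼ)/(xᵢ - xⱼ)

L_0(2.2) = (2.2 - 3)/(0 - 3) = 0.266667
L_1(2.2) = (2.2 - 0)/(3 - 0) = 0.733333

P(2.2) = 1×L_0(2.2) + 6×L_1(2.2)
P(2.2) = 4.666667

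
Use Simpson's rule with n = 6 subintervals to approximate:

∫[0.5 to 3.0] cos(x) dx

f(x) = cos(x)
a = 0.5, b = 3.0, n = 6
h = (b - a)/n = 0.416667

Simpson's rule: (h/3)[f(x₀) + 4f(x₁) + 2f(x₂) + ... + f(xₙ)]

x_0 = 0.5000, f(x_0) = 0.877583, coefficient = 1
x_1 = 0.9167, f(x_1) = 0.608469, coefficient = 4
x_2 = 1.3333, f(x_2) = 0.235238, coefficient = 2
x_3 = 1.7500, f(x_3) = -0.178246, coefficient = 4
x_4 = 2.1667, f(x_4) = -0.561229, coefficient = 2
x_5 = 2.5833, f(x_5) = -0.848178, coefficient = 4
x_6 = 3.0000, f(x_6) = -0.989992, coefficient = 1

I ≈ (0.416667/3) × -2.436216 = -0.338363
Exact value: -0.338306
Error: 0.000058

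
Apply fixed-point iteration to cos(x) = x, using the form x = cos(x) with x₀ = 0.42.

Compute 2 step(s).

Equation: cos(x) = x
Fixed-point form: x = cos(x)
x₀ = 0.42

x_1 = g(0.420000) = 0.913089
x_2 = g(0.913089) = 0.611304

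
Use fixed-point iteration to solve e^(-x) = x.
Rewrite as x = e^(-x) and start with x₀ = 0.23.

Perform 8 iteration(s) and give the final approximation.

Equation: e^(-x) = x
Fixed-point form: x = e^(-x)
x₀ = 0.23

x_1 = g(0.230000) = 0.794534
x_2 = g(0.794534) = 0.451792
x_3 = g(0.451792) = 0.636487
x_4 = g(0.636487) = 0.529148
x_5 = g(0.529148) = 0.589107
x_6 = g(0.589107) = 0.554823
x_7 = g(0.554823) = 0.574174
x_8 = g(0.574174) = 0.563170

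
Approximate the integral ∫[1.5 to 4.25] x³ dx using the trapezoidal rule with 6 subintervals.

f(x) = x³
a = 1.5, b = 4.25, n = 6
h = (b - a)/n = 0.458333

Trapezoidal rule: (h/2)[f(x₀) + 2f(x₁) + 2f(x₂) + ... + f(xₙ)]

x_0 = 1.5000, f(x_0) = 3.375000, coefficient = 1
x_1 = 1.9583, f(x_1) = 7.510344, coefficient = 2
x_2 = 2.4167, f(x_2) = 14.114005, coefficient = 2
x_3 = 2.8750, f(x_3) = 23.763672, coefficient = 2
x_4 = 3.3333, f(x_4) = 37.037037, coefficient = 2
x_5 = 3.7917, f(x_5) = 54.511791, coefficient = 2
x_6 = 4.2500, f(x_6) = 76.765625, coefficient = 1

I ≈ (0.458333/2) × 354.014323 = 81.128282
Exact value: 80.297852
Error: 0.830431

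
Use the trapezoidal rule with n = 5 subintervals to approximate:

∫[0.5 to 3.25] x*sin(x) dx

f(x) = x*sin(x)
a = 0.5, b = 3.25, n = 5
h = (b - a)/n = 0.550000

Trapezoidal rule: (h/2)[f(x₀) + 2f(x₁) + 2f(x₂) + ... + f(xₙ)]

x_0 = 0.5000, f(x_0) = 0.239713, coefficient = 1
x_1 = 1.0500, f(x_1) = 0.910794, coefficient = 2
x_2 = 1.6000, f(x_2) = 1.599318, coefficient = 2
x_3 = 2.1500, f(x_3) = 1.799332, coefficient = 2
x_4 = 2.7000, f(x_4) = 1.153926, coefficient = 2
x_5 = 3.2500, f(x_5) = -0.351634, coefficient = 1

I ≈ (0.550000/2) × 10.814819 = 2.974075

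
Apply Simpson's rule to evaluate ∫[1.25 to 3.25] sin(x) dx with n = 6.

f(x) = sin(x)
a = 1.25, b = 3.25, n = 6
h = (b - a)/n = 0.333333

Simpson's rule: (h/3)[f(x₀) + 4f(x₁) + 2f(x₂) + ... + f(xₙ)]

x_0 = 1.2500, f(x_0) = 0.948985, coefficient = 1
x_1 = 1.5833, f(x_1) = 0.999921, coefficient = 4
x_2 = 1.9167, f(x_2) = 0.940781, coefficient = 2
x_3 = 2.2500, f(x_3) = 0.778073, coefficient = 4
x_4 = 2.5833, f(x_4) = 0.529711, coefficient = 2
x_5 = 2.9167, f(x_5) = 0.223034, coefficient = 4
x_6 = 3.2500, f(x_6) = -0.108195, coefficient = 1

I ≈ (0.333333/3) × 11.785887 = 1.309543
Exact value: 1.309452
Error: 0.000091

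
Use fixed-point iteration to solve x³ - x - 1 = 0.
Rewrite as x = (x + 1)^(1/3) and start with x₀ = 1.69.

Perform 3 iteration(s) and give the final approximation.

Equation: x³ - x - 1 = 0
Fixed-point form: x = (x + 1)^(1/3)
x₀ = 1.69

x_1 = g(1.690000) = 1.390755
x_2 = g(1.390755) = 1.337145
x_3 = g(1.337145) = 1.327074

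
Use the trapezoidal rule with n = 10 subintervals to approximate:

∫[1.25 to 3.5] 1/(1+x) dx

f(x) = 1/(1+x)
a = 1.25, b = 3.5, n = 10
h = (b - a)/n = 0.225000

Trapezoidal rule: (h/2)[f(x₀) + 2f(x₁) + 2f(x₂) + ... + f(xₙ)]

x_0 = 1.2500, f(x_0) = 0.444444, coefficient = 1
x_1 = 1.4750, f(x_1) = 0.404040, coefficient = 2
x_2 = 1.7000, f(x_2) = 0.370370, coefficient = 2
x_3 = 1.9250, f(x_3) = 0.341880, coefficient = 2
x_4 = 2.1500, f(x_4) = 0.317460, coefficient = 2
x_5 = 2.3750, f(x_5) = 0.296296, coefficient = 2
x_6 = 2.6000, f(x_6) = 0.277778, coefficient = 2
x_7 = 2.8250, f(x_7) = 0.261438, coefficient = 2
x_8 = 3.0500, f(x_8) = 0.246914, coefficient = 2
x_9 = 3.2750, f(x_9) = 0.233918, coefficient = 2
x_10 = 3.5000, f(x_10) = 0.222222, coefficient = 1

I ≈ (0.225000/2) × 6.166857 = 0.693771
Exact value: 0.693147
Error: 0.000624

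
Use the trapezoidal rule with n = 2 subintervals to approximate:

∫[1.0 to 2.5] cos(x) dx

f(x) = cos(x)
a = 1.0, b = 2.5, n = 2
h = (b - a)/n = 0.750000

Trapezoidal rule: (h/2)[f(x₀) + 2f(x₁) + 2f(x₂) + ... + f(xₙ)]

x_0 = 1.0000, f(x_0) = 0.540302, coefficient = 1
x_1 = 1.7500, f(x_1) = -0.178246, coefficient = 2
x_2 = 2.5000, f(x_2) = -0.801144, coefficient = 1

I ≈ (0.750000/2) × -0.617333 = -0.231500
Exact value: -0.242999
Error: 0.011499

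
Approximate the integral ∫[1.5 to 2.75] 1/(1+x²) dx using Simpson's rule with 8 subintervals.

f(x) = 1/(1+x²)
a = 1.5, b = 2.75, n = 8
h = (b - a)/n = 0.156250

Simpson's rule: (h/3)[f(x₀) + 4f(x₁) + 2f(x₂) + ... + f(xₙ)]

x_0 = 1.5000, f(x_0) = 0.307692, coefficient = 1
x_1 = 1.6562, f(x_1) = 0.267154, coefficient = 4
x_2 = 1.8125, f(x_2) = 0.233364, coefficient = 2
x_3 = 1.9688, f(x_3) = 0.205087, coefficient = 4
x_4 = 2.1250, f(x_4) = 0.181303, coefficient = 2
x_5 = 2.2812, f(x_5) = 0.161184, coefficient = 4
x_6 = 2.4375, f(x_6) = 0.144063, coefficient = 2
x_7 = 2.5938, f(x_7) = 0.129407, coefficient = 4
x_8 = 2.7500, f(x_8) = 0.116788, coefficient = 1

I ≈ (0.156250/3) × 4.593267 = 0.239233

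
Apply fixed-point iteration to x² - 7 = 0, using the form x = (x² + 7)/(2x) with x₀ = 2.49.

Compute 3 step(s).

Equation: x² - 7 = 0
Fixed-point form: x = (x² + 7)/(2x)
x₀ = 2.49

x_1 = g(2.490000) = 2.650622
x_2 = g(2.650622) = 2.645756
x_3 = g(2.645756) = 2.645751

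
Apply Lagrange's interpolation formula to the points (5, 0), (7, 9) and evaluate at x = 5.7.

Lagrange interpolation formula:
P(x) = Σ yᵢ × Lᵢ(x)
where Lᵢ(x) = Π_{j≠i} (x - xⱼ)/(xᵢ - xⱼ)

L_0(5.7) = (5.7 - 7)/(5 - 7) = 0.650000
L_1(5.7) = (5.7 - 5)/(7 - 5) = 0.350000

P(5.7) = 0×L_0(5.7) + 9×L_1(5.7)
P(5.7) = 3.150000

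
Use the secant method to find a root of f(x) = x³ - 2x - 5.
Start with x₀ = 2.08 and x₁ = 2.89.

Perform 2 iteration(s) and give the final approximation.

f(x) = x³ - 2x - 5
x₀ = 2.08, x₁ = 2.89

Secant formula: x_{n+1} = x_n - f(x_n)(x_n - x_{n-1})/(f(x_n) - f(x_{n-1}))

Iteration 1:
  f(2.080000) = -0.161088
  f(2.890000) = 13.357569
  x_2 = 2.890000 - 13.357569×(2.890000 - 2.080000)/(13.357569 - (-0.161088))
       = 2.089652
Iteration 2:
  f(2.890000) = 13.357569
  f(2.089652) = -0.054535
  x_3 = 2.089652 - (-0.054535)×(2.089652 - 2.890000)/(-0.054535 - 13.357569)
       = 2.092906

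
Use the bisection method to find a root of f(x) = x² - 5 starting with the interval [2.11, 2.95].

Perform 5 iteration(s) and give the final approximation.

f(x) = x² - 5
Initial interval: [2.11, 2.95]

Iteration 1:
  c_1 = (2.110000 + 2.950000)/2 = 2.530000
  f(c_1) = f(2.530000) = 1.400900
  f(a) × f(c) < 0, new interval: [2.110000, 2.530000]
Iteration 2:
  c_2 = (2.110000 + 2.530000)/2 = 2.320000
  f(c_2) = f(2.320000) = 0.382400
  f(a) × f(c) < 0, new interval: [2.110000, 2.320000]
Iteration 3:
  c_3 = (2.110000 + 2.320000)/2 = 2.215000
  f(c_3) = f(2.215000) = -0.093775
  f(a) × f(c) ≥ 0, new interval: [2.215000, 2.320000]
Iteration 4:
  c_4 = (2.215000 + 2.320000)/2 = 2.267500
  f(c_4) = f(2.267500) = 0.141556
  f(a) × f(c) < 0, new interval: [2.215000, 2.267500]
Iteration 5:
  c_5 = (2.215000 + 2.267500)/2 = 2.241250
  f(c_5) = f(2.241250) = 0.023202
  f(a) × f(c) < 0, new interval: [2.215000, 2.241250]

After 5 iteration(s), the approximation is c_5 = 2.241250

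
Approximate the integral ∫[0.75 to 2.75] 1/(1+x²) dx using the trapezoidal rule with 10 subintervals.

f(x) = 1/(1+x²)
a = 0.75, b = 2.75, n = 10
h = (b - a)/n = 0.200000

Trapezoidal rule: (h/2)[f(x₀) + 2f(x₁) + 2f(x₂) + ... + f(xₙ)]

x_0 = 0.7500, f(x_0) = 0.640000, coefficient = 1
x_1 = 0.9500, f(x_1) = 0.525624, coefficient = 2
x_2 = 1.1500, f(x_2) = 0.430571, coefficient = 2
x_3 = 1.3500, f(x_3) = 0.354296, coefficient = 2
x_4 = 1.5500, f(x_4) = 0.293902, coefficient = 2
x_5 = 1.7500, f(x_5) = 0.246154, coefficient = 2
x_6 = 1.9500, f(x_6) = 0.208225, coefficient = 2
x_7 = 2.1500, f(x_7) = 0.177857, coefficient = 2
x_8 = 2.3500, f(x_8) = 0.153315, coefficient = 2
x_9 = 2.5500, f(x_9) = 0.133289, coefficient = 2
x_10 = 2.7500, f(x_10) = 0.116788, coefficient = 1

I ≈ (0.200000/2) × 5.803252 = 0.580325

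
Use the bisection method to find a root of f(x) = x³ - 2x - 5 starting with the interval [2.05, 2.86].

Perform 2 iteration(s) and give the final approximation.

f(x) = x³ - 2x - 5
Initial interval: [2.05, 2.86]

Iteration 1:
  c_1 = (2.050000 + 2.860000)/2 = 2.455000
  f(c_1) = f(2.455000) = 4.886346
  f(a) × f(c) < 0, new interval: [2.050000, 2.455000]
Iteration 2:
  c_2 = (2.050000 + 2.455000)/2 = 2.252500
  f(c_2) = f(2.252500) = 1.923636
  f(a) × f(c) < 0, new interval: [2.050000, 2.252500]

After 2 iteration(s), the approximation is c_2 = 2.252500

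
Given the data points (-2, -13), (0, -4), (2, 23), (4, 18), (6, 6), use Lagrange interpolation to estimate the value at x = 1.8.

Lagrange interpolation formula:
P(x) = Σ yᵢ × Lᵢ(x)
where Lᵢ(x) = Π_{j≠i} (x - xⱼ)/(xᵢ - xⱼ)

L_0(1.8) = (1.8 - 0)/(-2 - 0) × (1.8 - 2)/(-2 - 2) × (1.8 - 4)/(-2 - 4) × (1.8 - 6)/(-2 - 6) = -0.008662
L_1(1.8) = (1.8 - (-2))/(0 - (-2)) × (1.8 - 2)/(0 - 2) × (1.8 - 4)/(0 - 4) × (1.8 - 6)/(0 - 6) = 0.073150
L_2(1.8) = (1.8 - (-2))/(2 - (-2)) × (1.8 - 0)/(2 - 0) × (1.8 - 4)/(2 - 4) × (1.8 - 6)/(2 - 6) = 0.987525
L_3(1.8) = (1.8 - (-2))/(4 - (-2)) × (1.8 - 0)/(4 - 0) × (1.8 - 2)/(4 - 2) × (1.8 - 6)/(4 - 6) = -0.059850
L_4(1.8) = (1.8 - (-2))/(6 - (-2)) × (1.8 - 0)/(6 - 0) × (1.8 - 2)/(6 - 2) × (1.8 - 4)/(6 - 4) = 0.007837

P(1.8) = (-13)×L_0(1.8) + (-4)×L_1(1.8) + 23×L_2(1.8) + 18×L_3(1.8) + 6×L_4(1.8)
P(1.8) = 21.502813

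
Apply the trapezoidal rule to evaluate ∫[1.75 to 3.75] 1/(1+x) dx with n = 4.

f(x) = 1/(1+x)
a = 1.75, b = 3.75, n = 4
h = (b - a)/n = 0.500000

Trapezoidal rule: (h/2)[f(x₀) + 2f(x₁) + 2f(x₂) + ... + f(xₙ)]

x_0 = 1.7500, f(x_0) = 0.363636, coefficient = 1
x_1 = 2.2500, f(x_1) = 0.307692, coefficient = 2
x_2 = 2.7500, f(x_2) = 0.266667, coefficient = 2
x_3 = 3.2500, f(x_3) = 0.235294, coefficient = 2
x_4 = 3.7500, f(x_4) = 0.210526, coefficient = 1

I ≈ (0.500000/2) × 2.193469 = 0.548367
Exact value: 0.546544
Error: 0.001824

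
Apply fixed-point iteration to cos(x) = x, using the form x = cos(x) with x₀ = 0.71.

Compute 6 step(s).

Equation: cos(x) = x
Fixed-point form: x = cos(x)
x₀ = 0.71

x_1 = g(0.710000) = 0.758362
x_2 = g(0.758362) = 0.725964
x_3 = g(0.725964) = 0.747860
x_4 = g(0.747860) = 0.733146
x_5 = g(0.733146) = 0.743073
x_6 = g(0.743073) = 0.736393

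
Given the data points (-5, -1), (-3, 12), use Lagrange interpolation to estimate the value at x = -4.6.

Lagrange interpolation formula:
P(x) = Σ yᵢ × Lᵢ(x)
where Lᵢ(x) = Π_{j≠i} (x - xⱼ)/(xᵢ - xⱼ)

L_0(-4.6) = (-4.6 - (-3))/(-5 - (-3)) = 0.800000
L_1(-4.6) = (-4.6 - (-5))/(-3 - (-5)) = 0.200000

P(-4.6) = (-1)×L_0(-4.6) + 12×L_1(-4.6)
P(-4.6) = 1.600000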